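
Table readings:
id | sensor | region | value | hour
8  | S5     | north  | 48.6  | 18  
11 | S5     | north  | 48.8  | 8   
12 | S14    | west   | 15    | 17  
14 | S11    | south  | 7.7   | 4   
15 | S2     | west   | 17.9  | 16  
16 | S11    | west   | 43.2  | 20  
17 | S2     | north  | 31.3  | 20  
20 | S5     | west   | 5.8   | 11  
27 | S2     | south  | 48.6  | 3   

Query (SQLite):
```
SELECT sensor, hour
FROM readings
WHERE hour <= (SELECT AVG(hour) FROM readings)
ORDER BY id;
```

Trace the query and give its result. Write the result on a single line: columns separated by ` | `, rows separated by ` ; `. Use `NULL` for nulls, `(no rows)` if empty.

Scalar subquery: AVG(hour) over all readings rows = 13.0.
Keep rows where hour <= that value.

S5 | 8 ; S11 | 4 ; S5 | 11 ; S2 | 3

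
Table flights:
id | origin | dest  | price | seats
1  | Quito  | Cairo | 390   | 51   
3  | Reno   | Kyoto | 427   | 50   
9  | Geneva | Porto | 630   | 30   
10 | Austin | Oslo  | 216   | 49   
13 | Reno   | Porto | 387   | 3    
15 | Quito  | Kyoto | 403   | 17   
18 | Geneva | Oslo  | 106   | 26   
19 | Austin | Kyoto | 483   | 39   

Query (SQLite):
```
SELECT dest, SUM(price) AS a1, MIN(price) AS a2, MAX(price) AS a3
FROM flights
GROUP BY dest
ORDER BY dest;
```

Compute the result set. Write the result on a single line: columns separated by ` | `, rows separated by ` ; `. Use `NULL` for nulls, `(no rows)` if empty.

Group flights by dest.
Per group compute: SUM(price), MIN(price), MAX(price).
  Cairo: ids {1} → SUM(price)=390, MIN(price)=390, MAX(price)=390
  Kyoto: ids {3, 15, 19} → SUM(price)=1313, MIN(price)=403, MAX(price)=483
  Oslo: ids {10, 18} → SUM(price)=322, MIN(price)=106, MAX(price)=216
  Porto: ids {9, 13} → SUM(price)=1017, MIN(price)=387, MAX(price)=630

Cairo | 390 | 390 | 390 ; Kyoto | 1313 | 403 | 483 ; Oslo | 322 | 106 | 216 ; Porto | 1017 | 387 | 630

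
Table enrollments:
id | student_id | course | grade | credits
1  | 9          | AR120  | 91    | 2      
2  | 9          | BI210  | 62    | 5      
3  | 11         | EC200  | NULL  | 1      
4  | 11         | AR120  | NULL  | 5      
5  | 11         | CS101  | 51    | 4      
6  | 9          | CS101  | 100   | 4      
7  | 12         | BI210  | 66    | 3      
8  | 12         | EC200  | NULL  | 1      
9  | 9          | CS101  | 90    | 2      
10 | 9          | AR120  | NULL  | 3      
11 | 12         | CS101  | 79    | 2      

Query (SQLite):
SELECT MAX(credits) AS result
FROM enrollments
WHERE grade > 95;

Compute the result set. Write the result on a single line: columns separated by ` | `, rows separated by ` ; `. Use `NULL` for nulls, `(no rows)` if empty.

Rows where grade > 95 → credits values: [4].
MAX of non-NULL values = 4.

4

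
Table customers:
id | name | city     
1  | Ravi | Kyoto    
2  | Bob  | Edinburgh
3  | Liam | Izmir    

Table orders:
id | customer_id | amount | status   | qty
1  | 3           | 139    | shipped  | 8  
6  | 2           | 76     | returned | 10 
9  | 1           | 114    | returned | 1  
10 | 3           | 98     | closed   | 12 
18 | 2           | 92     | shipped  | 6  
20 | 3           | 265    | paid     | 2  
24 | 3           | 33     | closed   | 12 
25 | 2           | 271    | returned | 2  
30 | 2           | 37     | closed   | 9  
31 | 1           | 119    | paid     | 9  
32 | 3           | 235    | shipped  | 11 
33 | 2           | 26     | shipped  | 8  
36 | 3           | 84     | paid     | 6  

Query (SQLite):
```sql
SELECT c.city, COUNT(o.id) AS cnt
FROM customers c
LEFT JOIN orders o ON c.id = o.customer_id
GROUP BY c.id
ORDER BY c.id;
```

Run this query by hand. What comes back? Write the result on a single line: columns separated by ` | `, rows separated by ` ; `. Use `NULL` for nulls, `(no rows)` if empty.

Kyoto | 2 ; Edinburgh | 5 ; Izmir | 6

LEFT JOIN keeps every customers row; unmatched ones get NULL for orders columns.
Group by customers.id and compute COUNT(o.id). COUNT(col) of an all-NULL group is 0.
  1: ids {9, 31} → COUNT(o.id)=2
  2: ids {6, 18, 25, 30, 33} → COUNT(o.id)=5
  3: ids {1, 10, 20, 24, 32, 36} → COUNT(o.id)=6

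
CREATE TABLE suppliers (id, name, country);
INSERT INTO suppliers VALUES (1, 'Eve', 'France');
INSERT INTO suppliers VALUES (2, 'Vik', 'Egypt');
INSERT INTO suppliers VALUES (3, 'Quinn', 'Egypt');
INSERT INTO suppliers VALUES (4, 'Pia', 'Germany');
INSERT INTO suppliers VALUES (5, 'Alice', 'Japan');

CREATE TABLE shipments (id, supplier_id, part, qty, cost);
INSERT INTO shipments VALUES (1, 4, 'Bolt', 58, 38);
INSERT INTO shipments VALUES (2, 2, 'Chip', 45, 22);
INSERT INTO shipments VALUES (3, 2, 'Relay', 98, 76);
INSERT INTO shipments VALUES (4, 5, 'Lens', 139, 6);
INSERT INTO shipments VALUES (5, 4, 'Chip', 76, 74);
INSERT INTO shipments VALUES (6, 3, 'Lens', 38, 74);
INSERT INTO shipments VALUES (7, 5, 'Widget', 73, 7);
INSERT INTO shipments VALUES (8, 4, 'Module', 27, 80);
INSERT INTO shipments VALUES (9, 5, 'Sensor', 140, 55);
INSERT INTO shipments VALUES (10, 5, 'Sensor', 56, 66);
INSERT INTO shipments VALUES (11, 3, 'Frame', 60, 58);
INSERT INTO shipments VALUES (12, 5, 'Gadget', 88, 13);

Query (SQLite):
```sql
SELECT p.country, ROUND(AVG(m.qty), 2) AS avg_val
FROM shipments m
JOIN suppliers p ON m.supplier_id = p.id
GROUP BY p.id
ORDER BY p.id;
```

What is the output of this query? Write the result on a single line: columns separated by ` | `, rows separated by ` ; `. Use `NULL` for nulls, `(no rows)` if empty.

Egypt | 71.5 ; Egypt | 49 ; Germany | 53.67 ; Japan | 99.2

Join each shipments row to its suppliers via supplier_id.
Group joined rows by suppliers.id; compute ROUND(AVG(m.qty), 2) per group.
  2: ids {2, 3} → ROUND(AVG(m.qty), 2)=71.5
  3: ids {6, 11} → ROUND(AVG(m.qty), 2)=49
  4: ids {1, 5, 8} → ROUND(AVG(m.qty), 2)=53.67
  5: ids {4, 7, 9, 10, 12} → ROUND(AVG(m.qty), 2)=99.2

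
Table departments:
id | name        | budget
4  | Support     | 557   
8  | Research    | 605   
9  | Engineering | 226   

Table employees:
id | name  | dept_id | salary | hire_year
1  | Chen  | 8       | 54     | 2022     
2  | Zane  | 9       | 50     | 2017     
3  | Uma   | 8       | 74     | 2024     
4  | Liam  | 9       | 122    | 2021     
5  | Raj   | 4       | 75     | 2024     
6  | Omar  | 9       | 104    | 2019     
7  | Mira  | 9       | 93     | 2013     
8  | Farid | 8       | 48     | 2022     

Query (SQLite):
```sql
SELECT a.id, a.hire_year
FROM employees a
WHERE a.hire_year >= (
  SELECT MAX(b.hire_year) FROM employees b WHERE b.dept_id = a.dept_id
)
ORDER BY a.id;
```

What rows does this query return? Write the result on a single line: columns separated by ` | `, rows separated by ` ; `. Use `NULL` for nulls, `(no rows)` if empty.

3 | 2024 ; 4 | 2021 ; 5 | 2024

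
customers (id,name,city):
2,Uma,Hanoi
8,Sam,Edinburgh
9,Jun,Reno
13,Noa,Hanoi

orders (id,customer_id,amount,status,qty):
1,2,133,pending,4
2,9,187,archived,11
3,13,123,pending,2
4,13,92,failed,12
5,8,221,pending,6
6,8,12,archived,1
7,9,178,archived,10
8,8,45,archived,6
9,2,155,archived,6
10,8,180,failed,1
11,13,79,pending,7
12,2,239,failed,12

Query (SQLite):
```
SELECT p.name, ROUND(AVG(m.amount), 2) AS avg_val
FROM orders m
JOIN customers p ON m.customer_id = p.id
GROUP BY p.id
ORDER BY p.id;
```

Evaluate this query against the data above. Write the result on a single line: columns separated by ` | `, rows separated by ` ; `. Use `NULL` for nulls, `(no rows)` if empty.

Join each orders row to its customers via customer_id.
Group joined rows by customers.id; compute ROUND(AVG(m.amount), 2) per group.
  2: ids {1, 9, 12} → ROUND(AVG(m.amount), 2)=175.67
  8: ids {5, 6, 8, 10} → ROUND(AVG(m.amount), 2)=114.5
  9: ids {2, 7} → ROUND(AVG(m.amount), 2)=182.5
  13: ids {3, 4, 11} → ROUND(AVG(m.amount), 2)=98

Uma | 175.67 ; Sam | 114.5 ; Jun | 182.5 ; Noa | 98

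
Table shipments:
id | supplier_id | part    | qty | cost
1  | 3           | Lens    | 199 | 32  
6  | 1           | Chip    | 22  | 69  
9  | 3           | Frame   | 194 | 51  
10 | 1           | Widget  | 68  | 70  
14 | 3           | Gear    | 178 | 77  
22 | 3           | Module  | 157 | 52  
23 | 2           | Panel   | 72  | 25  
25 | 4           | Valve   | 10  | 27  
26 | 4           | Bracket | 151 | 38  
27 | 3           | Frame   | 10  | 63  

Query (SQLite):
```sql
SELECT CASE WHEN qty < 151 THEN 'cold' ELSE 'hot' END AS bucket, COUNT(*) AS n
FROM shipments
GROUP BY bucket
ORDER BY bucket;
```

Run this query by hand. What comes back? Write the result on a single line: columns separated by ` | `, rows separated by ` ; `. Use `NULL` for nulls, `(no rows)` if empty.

cold | 5 ; hot | 5

Bucket rows by qty < 151 → 'cold' else 'hot'; count each bucket.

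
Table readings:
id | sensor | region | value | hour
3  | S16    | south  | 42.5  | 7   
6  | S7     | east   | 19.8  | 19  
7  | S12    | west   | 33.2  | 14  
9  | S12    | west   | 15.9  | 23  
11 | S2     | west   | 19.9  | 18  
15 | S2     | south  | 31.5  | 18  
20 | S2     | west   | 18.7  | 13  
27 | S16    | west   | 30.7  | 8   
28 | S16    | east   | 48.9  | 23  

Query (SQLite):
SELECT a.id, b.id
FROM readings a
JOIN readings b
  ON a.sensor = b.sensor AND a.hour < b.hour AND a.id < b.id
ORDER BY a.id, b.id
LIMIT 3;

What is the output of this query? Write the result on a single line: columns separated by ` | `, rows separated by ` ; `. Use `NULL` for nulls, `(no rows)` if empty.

Pairs (a,b) with same sensor, a.hour < b.hour, a.id < b.id.
sensor groups: S12:{7,9} S16:{3,27,28} S2:{11,15,20} S7:{6}
Ordered by (a.id, b.id); first 3.

3 | 27 ; 3 | 28 ; 7 | 9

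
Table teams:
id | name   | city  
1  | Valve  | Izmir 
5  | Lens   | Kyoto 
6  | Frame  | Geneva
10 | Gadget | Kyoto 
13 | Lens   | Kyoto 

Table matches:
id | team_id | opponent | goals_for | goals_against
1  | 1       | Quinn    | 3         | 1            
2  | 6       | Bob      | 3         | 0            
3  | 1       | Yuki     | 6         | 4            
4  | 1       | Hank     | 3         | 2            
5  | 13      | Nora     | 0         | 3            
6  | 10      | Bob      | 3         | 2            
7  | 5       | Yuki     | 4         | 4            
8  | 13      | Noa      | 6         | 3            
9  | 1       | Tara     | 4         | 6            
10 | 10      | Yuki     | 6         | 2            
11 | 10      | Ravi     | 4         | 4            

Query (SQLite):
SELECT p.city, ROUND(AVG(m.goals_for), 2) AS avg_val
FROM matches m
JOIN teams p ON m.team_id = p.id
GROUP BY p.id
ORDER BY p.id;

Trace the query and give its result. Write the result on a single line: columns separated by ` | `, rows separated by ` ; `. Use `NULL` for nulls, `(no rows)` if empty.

Join each matches row to its teams via team_id.
Group joined rows by teams.id; compute ROUND(AVG(m.goals_for), 2) per group.
  1: ids {1, 3, 4, 9} → ROUND(AVG(m.goals_for), 2)=4
  5: ids {7} → ROUND(AVG(m.goals_for), 2)=4
  6: ids {2} → ROUND(AVG(m.goals_for), 2)=3
  10: ids {6, 10, 11} → ROUND(AVG(m.goals_for), 2)=4.33
  13: ids {5, 8} → ROUND(AVG(m.goals_for), 2)=3

Izmir | 4 ; Kyoto | 4 ; Geneva | 3 ; Kyoto | 4.33 ; Kyoto | 3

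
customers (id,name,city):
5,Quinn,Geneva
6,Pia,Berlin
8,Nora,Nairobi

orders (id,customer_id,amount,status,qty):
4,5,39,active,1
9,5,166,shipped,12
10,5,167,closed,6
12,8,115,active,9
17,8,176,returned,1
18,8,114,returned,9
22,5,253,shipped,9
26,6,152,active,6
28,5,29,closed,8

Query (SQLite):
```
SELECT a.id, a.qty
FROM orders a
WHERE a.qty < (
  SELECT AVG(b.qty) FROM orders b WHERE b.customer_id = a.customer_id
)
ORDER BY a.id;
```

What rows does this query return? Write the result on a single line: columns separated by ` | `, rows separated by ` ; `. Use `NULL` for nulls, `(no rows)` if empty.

4 | 1 ; 10 | 6 ; 17 | 1

For each orders row a, compute AVG(qty) over rows sharing a.customer_id.
Keep row a if a.qty < that per-group AVG.
  customer_id=5: AVG(qty) = 7.2
  customer_id=6: AVG(qty) = 6.0
  customer_id=8: AVG(qty) = 6.333333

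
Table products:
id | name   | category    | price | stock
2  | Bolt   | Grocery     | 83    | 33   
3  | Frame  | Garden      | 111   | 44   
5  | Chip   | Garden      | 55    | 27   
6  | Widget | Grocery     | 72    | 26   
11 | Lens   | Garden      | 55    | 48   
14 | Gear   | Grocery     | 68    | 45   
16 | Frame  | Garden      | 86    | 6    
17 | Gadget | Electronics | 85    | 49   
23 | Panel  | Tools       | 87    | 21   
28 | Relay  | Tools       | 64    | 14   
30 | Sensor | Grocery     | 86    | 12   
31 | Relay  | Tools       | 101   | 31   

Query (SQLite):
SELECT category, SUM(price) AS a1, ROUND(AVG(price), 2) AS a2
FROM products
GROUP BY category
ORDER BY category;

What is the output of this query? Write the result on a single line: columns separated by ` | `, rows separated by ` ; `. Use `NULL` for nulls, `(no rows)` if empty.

Electronics | 85 | 85 ; Garden | 307 | 76.75 ; Grocery | 309 | 77.25 ; Tools | 252 | 84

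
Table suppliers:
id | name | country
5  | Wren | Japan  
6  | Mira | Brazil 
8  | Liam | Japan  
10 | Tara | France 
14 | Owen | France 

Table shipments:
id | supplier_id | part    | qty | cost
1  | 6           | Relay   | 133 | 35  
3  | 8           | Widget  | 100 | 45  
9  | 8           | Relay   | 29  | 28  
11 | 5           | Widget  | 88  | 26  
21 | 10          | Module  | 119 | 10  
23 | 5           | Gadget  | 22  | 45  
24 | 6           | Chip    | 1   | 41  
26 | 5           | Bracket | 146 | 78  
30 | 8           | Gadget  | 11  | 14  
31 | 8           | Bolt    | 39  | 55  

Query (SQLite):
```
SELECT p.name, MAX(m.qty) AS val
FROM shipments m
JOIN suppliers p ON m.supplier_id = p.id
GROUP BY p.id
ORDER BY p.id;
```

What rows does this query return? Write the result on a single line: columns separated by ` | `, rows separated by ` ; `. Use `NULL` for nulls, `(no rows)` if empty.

Wren | 146 ; Mira | 133 ; Liam | 100 ; Tara | 119

Join each shipments row to its suppliers via supplier_id.
Group joined rows by suppliers.id; compute MAX(m.qty) per group.
  5: ids {11, 23, 26} → MAX(m.qty)=146
  6: ids {1, 24} → MAX(m.qty)=133
  8: ids {3, 9, 30, 31} → MAX(m.qty)=100
  10: ids {21} → MAX(m.qty)=119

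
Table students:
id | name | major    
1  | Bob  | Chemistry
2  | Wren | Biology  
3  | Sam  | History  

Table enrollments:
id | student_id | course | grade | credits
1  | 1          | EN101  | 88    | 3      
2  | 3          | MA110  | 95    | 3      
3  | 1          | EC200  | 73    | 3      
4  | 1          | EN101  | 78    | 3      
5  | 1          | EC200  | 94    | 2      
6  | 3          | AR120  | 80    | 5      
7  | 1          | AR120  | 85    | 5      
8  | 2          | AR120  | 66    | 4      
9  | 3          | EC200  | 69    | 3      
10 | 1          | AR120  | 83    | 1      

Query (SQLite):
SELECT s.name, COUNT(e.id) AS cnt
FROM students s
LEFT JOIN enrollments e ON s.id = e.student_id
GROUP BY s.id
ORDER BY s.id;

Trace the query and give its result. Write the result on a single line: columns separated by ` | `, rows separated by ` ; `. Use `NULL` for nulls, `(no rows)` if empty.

LEFT JOIN keeps every students row; unmatched ones get NULL for enrollments columns.
Group by students.id and compute COUNT(e.id). COUNT(col) of an all-NULL group is 0.
  1: ids {1, 3, 4, 5, 7, 10} → COUNT(e.id)=6
  2: ids {8} → COUNT(e.id)=1
  3: ids {2, 6, 9} → COUNT(e.id)=3

Bob | 6 ; Wren | 1 ; Sam | 3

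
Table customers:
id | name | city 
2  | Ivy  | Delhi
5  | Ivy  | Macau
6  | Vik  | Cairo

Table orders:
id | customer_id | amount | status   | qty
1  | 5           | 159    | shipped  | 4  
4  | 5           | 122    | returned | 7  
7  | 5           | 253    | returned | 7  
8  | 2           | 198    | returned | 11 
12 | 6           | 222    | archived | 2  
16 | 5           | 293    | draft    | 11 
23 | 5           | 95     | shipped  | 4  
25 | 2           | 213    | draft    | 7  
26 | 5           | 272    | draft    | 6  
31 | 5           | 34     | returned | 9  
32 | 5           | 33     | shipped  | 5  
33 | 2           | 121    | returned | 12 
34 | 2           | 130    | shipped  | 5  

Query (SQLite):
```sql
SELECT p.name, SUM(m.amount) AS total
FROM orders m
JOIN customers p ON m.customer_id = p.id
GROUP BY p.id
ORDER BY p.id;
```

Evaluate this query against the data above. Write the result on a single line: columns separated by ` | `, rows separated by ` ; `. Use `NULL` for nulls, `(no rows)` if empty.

Ivy | 662 ; Ivy | 1261 ; Vik | 222

Join each orders row to its customers via customer_id.
Group joined rows by customers.id; compute SUM(m.amount) per group.
  2: ids {8, 25, 33, 34} → SUM(m.amount)=662
  5: ids {1, 4, 7, 16, 23, 26, 31, 32} → SUM(m.amount)=1261
  6: ids {12} → SUM(m.amount)=222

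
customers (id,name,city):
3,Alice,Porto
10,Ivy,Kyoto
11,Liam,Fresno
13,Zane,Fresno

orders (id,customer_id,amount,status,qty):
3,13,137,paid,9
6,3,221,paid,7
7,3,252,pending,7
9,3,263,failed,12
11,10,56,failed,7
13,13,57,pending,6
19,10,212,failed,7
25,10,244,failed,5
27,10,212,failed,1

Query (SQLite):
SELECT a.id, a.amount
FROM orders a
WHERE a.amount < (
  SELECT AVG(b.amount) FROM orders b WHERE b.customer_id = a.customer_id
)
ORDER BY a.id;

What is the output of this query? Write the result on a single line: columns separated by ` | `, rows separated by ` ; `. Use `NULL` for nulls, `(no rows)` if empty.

6 | 221 ; 11 | 56 ; 13 | 57

For each orders row a, compute AVG(amount) over rows sharing a.customer_id.
Keep row a if a.amount < that per-group AVG.
  customer_id=3: AVG(amount) = 245.333333
  customer_id=10: AVG(amount) = 181.0
  customer_id=13: AVG(amount) = 97.0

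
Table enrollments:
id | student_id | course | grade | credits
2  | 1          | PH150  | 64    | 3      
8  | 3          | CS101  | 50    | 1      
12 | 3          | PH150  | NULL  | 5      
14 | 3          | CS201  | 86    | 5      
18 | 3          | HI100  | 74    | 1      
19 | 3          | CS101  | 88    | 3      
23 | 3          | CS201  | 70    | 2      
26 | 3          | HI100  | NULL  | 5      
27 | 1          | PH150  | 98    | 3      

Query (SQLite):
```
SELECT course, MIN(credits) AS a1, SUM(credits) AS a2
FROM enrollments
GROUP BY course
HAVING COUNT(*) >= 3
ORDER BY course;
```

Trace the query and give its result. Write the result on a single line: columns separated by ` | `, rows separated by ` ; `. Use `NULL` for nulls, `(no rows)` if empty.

PH150 | 3 | 11

Group enrollments by course.
Per group compute: MIN(credits), SUM(credits).
HAVING: drop groups with fewer than 3 rows.
  CS101: ids {8, 19} → MIN(credits)=1, SUM(credits)=4
  CS201: ids {14, 23} → MIN(credits)=2, SUM(credits)=7
  HI100: ids {18, 26} → MIN(credits)=1, SUM(credits)=6
  PH150: ids {2, 12, 27} → MIN(credits)=3, SUM(credits)=11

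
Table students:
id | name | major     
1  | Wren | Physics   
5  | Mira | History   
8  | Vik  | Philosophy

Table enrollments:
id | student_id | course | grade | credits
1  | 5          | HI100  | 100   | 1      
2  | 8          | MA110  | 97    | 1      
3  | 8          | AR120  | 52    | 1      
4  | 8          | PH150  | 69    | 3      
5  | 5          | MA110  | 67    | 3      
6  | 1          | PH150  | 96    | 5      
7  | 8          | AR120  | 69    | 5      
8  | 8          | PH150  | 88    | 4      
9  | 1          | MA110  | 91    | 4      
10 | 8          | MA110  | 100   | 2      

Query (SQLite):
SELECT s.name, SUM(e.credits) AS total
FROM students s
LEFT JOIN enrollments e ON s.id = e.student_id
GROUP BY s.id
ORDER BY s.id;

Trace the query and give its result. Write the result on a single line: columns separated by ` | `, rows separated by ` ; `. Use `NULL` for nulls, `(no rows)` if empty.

LEFT JOIN keeps every students row; unmatched ones get NULL for enrollments columns.
Group by students.id and compute SUM(e.credits). SUM over an all-NULL group is NULL.
  1: ids {6, 9} → SUM(e.credits)=9
  5: ids {1, 5} → SUM(e.credits)=4
  8: ids {2, 3, 4, 7, 8, 10} → SUM(e.credits)=16

Wren | 9 ; Mira | 4 ; Vik | 16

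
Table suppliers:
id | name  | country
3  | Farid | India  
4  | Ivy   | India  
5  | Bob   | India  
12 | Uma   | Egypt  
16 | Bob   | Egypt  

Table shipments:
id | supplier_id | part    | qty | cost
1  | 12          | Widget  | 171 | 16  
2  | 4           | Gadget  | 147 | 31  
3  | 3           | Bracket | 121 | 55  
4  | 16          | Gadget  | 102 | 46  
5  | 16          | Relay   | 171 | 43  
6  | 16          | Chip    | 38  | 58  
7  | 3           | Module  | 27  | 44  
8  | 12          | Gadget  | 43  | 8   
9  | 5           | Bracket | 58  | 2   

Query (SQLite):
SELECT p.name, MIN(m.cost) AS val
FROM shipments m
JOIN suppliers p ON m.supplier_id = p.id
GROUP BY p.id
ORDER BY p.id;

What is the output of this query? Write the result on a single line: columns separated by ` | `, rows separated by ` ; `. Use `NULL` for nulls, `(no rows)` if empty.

Farid | 44 ; Ivy | 31 ; Bob | 2 ; Uma | 8 ; Bob | 43

Join each shipments row to its suppliers via supplier_id.
Group joined rows by suppliers.id; compute MIN(m.cost) per group.
  3: ids {3, 7} → MIN(m.cost)=44
  4: ids {2} → MIN(m.cost)=31
  5: ids {9} → MIN(m.cost)=2
  12: ids {1, 8} → MIN(m.cost)=8
  16: ids {4, 5, 6} → MIN(m.cost)=43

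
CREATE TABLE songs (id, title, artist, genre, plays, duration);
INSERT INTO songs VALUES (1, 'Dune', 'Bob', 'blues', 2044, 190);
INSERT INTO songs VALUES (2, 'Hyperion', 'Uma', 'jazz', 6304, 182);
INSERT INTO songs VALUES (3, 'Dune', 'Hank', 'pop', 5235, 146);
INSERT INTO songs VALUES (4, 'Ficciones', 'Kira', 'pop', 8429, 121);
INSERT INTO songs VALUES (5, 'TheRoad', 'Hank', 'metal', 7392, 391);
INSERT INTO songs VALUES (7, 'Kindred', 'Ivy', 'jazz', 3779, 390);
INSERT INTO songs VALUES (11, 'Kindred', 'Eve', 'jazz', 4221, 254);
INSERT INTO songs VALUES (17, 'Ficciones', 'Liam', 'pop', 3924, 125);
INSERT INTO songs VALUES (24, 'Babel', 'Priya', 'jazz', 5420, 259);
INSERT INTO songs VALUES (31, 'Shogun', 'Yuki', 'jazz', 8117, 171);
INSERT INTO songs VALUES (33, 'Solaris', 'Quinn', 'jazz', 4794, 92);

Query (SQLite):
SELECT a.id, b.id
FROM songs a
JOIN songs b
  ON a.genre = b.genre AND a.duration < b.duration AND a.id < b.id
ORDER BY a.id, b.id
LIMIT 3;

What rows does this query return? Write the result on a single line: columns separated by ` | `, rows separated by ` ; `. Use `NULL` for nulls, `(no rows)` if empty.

Pairs (a,b) with same genre, a.duration < b.duration, a.id < b.id.
genre groups: blues:{1} jazz:{2,7,11,24,31,33} metal:{5} pop:{3,4,17}
Ordered by (a.id, b.id); first 3.

2 | 7 ; 2 | 11 ; 2 | 24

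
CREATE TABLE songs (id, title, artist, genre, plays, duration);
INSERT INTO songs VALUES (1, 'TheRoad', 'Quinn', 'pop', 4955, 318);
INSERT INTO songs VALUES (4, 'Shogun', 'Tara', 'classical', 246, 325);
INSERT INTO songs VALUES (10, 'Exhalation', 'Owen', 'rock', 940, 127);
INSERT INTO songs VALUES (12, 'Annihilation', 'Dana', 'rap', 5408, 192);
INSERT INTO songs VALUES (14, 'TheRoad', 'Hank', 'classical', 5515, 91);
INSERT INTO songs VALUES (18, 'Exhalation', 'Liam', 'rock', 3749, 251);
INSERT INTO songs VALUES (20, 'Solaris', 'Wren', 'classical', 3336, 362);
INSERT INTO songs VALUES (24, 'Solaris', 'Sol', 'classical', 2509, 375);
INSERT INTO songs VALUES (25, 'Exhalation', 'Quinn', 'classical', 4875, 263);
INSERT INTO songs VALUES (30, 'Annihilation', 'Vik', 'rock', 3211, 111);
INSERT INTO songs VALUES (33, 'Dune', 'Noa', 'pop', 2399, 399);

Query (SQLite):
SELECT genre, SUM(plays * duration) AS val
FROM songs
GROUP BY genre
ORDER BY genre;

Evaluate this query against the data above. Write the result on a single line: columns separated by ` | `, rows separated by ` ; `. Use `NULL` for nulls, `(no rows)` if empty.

For each row compute plays * duration.
Group by genre; take SUM of the expression per group.
  classical: ids {4, 14, 20, 24, 25} → SUM(plays * duration)=4012447
  pop: ids {1, 33} → SUM(plays * duration)=2532891
  rap: ids {12} → SUM(plays * duration)=1038336
  rock: ids {10, 18, 30} → SUM(plays * duration)=1416800

classical | 4012447 ; pop | 2532891 ; rap | 1038336 ; rock | 1416800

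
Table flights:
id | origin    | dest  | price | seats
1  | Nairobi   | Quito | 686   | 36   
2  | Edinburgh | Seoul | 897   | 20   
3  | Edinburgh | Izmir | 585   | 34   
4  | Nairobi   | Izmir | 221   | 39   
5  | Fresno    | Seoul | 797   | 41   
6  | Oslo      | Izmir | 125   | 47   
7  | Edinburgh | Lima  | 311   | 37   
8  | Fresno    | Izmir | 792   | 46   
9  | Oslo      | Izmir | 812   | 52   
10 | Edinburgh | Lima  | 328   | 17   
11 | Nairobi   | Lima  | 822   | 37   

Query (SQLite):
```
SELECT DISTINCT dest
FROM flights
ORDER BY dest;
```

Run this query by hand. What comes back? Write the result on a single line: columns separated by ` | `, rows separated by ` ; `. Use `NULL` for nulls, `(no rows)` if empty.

Izmir ; Lima ; Quito ; Seoul

Collect distinct dest values from flights.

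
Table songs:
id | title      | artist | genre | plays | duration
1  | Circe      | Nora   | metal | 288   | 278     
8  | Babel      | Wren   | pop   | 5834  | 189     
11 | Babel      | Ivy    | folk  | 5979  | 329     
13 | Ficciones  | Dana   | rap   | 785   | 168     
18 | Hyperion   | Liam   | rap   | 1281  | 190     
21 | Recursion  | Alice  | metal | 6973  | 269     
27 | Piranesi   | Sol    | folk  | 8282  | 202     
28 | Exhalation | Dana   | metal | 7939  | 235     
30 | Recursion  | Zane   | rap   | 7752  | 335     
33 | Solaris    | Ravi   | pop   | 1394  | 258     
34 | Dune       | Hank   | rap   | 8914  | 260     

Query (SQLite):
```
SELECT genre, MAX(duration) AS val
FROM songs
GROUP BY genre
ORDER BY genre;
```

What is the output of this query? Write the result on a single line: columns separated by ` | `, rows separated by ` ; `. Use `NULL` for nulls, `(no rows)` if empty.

Partition songs by genre; compute MAX(duration) within each group.
  folk: ids {11, 27} → MAX(duration)=329
  metal: ids {1, 21, 28} → MAX(duration)=278
  pop: ids {8, 33} → MAX(duration)=258
  rap: ids {13, 18, 30, 34} → MAX(duration)=335

folk | 329 ; metal | 278 ; pop | 258 ; rap | 335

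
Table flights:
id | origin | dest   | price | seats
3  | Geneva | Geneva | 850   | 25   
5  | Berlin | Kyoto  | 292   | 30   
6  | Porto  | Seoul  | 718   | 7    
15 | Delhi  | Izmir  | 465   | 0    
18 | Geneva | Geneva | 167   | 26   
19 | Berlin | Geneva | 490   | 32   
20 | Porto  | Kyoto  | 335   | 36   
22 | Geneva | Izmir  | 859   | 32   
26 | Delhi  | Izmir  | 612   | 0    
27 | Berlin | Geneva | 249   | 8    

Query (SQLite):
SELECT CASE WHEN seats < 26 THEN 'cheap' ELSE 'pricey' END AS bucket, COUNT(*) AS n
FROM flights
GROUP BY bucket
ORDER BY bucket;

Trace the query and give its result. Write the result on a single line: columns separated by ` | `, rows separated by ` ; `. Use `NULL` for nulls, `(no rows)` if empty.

Bucket rows by seats < 26 → 'cheap' else 'pricey'; count each bucket.

cheap | 5 ; pricey | 5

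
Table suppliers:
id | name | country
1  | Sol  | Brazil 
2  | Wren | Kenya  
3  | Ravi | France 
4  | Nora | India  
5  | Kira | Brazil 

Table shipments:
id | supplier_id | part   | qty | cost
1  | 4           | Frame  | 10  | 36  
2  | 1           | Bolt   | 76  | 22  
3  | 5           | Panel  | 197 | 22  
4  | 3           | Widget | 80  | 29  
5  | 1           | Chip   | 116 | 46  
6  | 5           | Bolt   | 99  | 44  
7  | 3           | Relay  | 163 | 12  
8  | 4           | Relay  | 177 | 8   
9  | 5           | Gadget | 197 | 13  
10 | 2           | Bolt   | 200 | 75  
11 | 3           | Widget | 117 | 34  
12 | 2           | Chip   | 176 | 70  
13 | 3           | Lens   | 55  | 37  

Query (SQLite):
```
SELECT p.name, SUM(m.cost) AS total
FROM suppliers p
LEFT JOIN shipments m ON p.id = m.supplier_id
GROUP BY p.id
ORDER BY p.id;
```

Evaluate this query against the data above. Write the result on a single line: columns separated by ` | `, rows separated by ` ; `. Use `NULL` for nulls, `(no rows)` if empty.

LEFT JOIN keeps every suppliers row; unmatched ones get NULL for shipments columns.
Group by suppliers.id and compute SUM(m.cost). SUM over an all-NULL group is NULL.
  1: ids {2, 5} → SUM(m.cost)=68
  2: ids {10, 12} → SUM(m.cost)=145
  3: ids {4, 7, 11, 13} → SUM(m.cost)=112
  4: ids {1, 8} → SUM(m.cost)=44
  5: ids {3, 6, 9} → SUM(m.cost)=79

Sol | 68 ; Wren | 145 ; Ravi | 112 ; Nora | 44 ; Kira | 79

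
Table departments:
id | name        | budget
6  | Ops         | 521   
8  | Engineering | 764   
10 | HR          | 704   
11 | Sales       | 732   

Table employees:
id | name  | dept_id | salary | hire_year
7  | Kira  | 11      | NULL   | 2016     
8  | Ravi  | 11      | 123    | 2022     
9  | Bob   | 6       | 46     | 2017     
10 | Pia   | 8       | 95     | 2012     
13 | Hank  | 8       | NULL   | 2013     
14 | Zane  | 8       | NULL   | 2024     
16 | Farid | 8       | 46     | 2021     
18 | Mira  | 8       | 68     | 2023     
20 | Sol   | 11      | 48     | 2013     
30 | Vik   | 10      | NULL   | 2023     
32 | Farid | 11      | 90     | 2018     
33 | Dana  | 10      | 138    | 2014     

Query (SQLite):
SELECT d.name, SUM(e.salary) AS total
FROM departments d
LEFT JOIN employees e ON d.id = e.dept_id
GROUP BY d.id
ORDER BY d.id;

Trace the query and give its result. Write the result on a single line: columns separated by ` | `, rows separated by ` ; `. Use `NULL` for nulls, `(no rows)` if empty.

Ops | 46 ; Engineering | 209 ; HR | 138 ; Sales | 261

LEFT JOIN keeps every departments row; unmatched ones get NULL for employees columns.
Group by departments.id and compute SUM(e.salary). SUM over an all-NULL group is NULL.
  6: ids {9} → SUM(e.salary)=46
  8: ids {10, 13, 14, 16, 18} → SUM(e.salary)=209
  10: ids {30, 33} → SUM(e.salary)=138
  11: ids {7, 8, 20, 32} → SUM(e.salary)=261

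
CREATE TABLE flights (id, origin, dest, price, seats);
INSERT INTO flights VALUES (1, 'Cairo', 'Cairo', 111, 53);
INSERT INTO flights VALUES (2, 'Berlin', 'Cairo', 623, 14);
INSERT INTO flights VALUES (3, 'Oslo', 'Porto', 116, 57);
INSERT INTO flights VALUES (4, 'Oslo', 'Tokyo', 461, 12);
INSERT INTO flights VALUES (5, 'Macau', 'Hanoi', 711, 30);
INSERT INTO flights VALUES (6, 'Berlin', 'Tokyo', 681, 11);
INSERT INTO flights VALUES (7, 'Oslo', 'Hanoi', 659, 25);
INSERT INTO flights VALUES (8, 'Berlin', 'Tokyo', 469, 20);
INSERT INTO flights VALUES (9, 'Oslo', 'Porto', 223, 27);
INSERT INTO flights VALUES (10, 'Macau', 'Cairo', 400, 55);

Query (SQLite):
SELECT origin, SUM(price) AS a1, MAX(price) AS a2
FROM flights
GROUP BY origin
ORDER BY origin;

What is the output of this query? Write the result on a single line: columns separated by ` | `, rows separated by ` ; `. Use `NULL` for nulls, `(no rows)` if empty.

Group flights by origin.
Per group compute: SUM(price), MAX(price).
  Berlin: ids {2, 6, 8} → SUM(price)=1773, MAX(price)=681
  Cairo: ids {1} → SUM(price)=111, MAX(price)=111
  Macau: ids {5, 10} → SUM(price)=1111, MAX(price)=711
  Oslo: ids {3, 4, 7, 9} → SUM(price)=1459, MAX(price)=659

Berlin | 1773 | 681 ; Cairo | 111 | 111 ; Macau | 1111 | 711 ; Oslo | 1459 | 659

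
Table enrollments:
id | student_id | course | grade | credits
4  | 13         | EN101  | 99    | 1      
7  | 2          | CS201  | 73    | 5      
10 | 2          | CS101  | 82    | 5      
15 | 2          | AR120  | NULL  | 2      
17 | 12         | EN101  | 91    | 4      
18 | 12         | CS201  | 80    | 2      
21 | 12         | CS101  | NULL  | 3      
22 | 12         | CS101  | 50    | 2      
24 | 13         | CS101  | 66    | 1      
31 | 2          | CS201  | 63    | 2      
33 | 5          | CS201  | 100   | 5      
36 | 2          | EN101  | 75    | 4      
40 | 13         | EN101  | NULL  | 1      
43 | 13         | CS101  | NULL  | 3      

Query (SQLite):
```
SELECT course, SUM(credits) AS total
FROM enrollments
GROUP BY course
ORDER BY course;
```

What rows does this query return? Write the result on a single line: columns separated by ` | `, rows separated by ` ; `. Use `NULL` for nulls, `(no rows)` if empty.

AR120 | 2 ; CS101 | 14 ; CS201 | 14 ; EN101 | 10

Partition enrollments by course; compute SUM(credits) within each group.
  AR120: ids {15} → SUM(credits)=2
  CS101: ids {10, 21, 22, 24, 43} → SUM(credits)=14
  CS201: ids {7, 18, 31, 33} → SUM(credits)=14
  EN101: ids {4, 17, 36, 40} → SUM(credits)=10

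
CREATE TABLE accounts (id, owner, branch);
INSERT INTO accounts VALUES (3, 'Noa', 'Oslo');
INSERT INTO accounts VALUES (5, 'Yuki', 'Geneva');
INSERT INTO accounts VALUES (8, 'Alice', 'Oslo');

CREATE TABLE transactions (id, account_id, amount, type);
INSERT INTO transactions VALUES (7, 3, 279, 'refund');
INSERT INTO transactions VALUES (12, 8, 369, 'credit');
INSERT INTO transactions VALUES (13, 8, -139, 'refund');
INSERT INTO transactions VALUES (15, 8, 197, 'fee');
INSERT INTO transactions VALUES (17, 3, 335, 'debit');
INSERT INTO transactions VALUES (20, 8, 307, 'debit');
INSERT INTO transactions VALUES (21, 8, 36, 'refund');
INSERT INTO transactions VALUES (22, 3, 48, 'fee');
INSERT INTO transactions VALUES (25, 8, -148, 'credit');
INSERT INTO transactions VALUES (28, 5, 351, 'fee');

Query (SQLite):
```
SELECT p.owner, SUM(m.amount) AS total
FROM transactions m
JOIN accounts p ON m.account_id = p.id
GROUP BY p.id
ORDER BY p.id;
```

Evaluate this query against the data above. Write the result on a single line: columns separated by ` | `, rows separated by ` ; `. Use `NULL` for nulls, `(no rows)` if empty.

Noa | 662 ; Yuki | 351 ; Alice | 622

Join each transactions row to its accounts via account_id.
Group joined rows by accounts.id; compute SUM(m.amount) per group.
  3: ids {7, 17, 22} → SUM(m.amount)=662
  5: ids {28} → SUM(m.amount)=351
  8: ids {12, 13, 15, 20, 21, 25} → SUM(m.amount)=622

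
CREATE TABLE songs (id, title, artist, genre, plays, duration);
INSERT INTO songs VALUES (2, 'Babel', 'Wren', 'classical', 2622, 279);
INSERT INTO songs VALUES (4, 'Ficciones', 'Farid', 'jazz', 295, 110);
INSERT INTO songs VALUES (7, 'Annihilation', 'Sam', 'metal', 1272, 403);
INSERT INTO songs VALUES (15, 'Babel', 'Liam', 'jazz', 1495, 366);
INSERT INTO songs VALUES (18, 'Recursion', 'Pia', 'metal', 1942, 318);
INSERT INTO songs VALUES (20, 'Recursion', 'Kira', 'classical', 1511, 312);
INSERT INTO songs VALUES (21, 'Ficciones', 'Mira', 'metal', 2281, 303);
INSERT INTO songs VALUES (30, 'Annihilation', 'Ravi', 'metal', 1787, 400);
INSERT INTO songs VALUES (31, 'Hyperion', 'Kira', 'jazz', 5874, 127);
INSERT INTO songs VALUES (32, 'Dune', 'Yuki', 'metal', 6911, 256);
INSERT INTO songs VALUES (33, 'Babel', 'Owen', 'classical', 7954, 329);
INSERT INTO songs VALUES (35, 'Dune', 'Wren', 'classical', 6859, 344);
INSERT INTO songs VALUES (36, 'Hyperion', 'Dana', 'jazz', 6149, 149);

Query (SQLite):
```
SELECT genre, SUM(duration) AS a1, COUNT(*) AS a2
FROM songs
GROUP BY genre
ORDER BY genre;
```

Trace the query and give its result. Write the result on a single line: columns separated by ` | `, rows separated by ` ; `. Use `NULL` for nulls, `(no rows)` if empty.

Group songs by genre.
Per group compute: SUM(duration), COUNT(*).
  classical: ids {2, 20, 33, 35} → SUM(duration)=1264, COUNT(*)=4
  jazz: ids {4, 15, 31, 36} → SUM(duration)=752, COUNT(*)=4
  metal: ids {7, 18, 21, 30, 32} → SUM(duration)=1680, COUNT(*)=5

classical | 1264 | 4 ; jazz | 752 | 4 ; metal | 1680 | 5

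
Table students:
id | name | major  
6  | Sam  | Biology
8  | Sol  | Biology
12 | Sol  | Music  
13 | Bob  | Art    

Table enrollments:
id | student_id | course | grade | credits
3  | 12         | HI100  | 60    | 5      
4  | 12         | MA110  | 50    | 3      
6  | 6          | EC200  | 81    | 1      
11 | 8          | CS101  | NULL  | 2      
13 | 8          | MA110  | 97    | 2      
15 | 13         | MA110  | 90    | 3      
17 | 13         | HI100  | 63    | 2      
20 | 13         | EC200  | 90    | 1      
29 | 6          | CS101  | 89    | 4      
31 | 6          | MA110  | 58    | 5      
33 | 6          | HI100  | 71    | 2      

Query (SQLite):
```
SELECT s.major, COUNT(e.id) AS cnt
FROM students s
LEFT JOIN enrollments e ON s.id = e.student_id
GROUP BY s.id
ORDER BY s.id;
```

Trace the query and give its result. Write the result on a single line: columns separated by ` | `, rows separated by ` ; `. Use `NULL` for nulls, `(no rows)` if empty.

LEFT JOIN keeps every students row; unmatched ones get NULL for enrollments columns.
Group by students.id and compute COUNT(e.id). COUNT(col) of an all-NULL group is 0.
  6: ids {6, 29, 31, 33} → COUNT(e.id)=4
  8: ids {11, 13} → COUNT(e.id)=2
  12: ids {3, 4} → COUNT(e.id)=2
  13: ids {15, 17, 20} → COUNT(e.id)=3

Biology | 4 ; Biology | 2 ; Music | 2 ; Art | 3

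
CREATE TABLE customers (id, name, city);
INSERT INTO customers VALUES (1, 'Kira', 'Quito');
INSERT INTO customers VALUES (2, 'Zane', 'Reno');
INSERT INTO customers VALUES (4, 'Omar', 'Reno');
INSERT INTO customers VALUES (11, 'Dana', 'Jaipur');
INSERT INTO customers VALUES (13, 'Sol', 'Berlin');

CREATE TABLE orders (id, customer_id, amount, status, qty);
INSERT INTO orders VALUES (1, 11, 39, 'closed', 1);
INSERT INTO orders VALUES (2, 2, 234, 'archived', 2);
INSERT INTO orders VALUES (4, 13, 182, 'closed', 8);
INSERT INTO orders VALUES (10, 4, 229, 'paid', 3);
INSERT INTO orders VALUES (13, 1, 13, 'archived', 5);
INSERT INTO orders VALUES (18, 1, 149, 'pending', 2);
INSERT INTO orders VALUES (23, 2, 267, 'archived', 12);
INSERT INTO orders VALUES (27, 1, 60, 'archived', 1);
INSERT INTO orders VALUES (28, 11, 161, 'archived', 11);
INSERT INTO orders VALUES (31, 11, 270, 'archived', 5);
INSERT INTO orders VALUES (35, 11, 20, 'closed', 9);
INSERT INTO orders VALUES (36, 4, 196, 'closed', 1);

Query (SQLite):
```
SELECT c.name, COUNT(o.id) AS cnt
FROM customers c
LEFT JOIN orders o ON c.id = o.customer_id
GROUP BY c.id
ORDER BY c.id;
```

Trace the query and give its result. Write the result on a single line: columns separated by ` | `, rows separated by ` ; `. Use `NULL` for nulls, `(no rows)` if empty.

LEFT JOIN keeps every customers row; unmatched ones get NULL for orders columns.
Group by customers.id and compute COUNT(o.id). COUNT(col) of an all-NULL group is 0.
  1: ids {13, 18, 27} → COUNT(o.id)=3
  2: ids {2, 23} → COUNT(o.id)=2
  4: ids {10, 36} → COUNT(o.id)=2
  11: ids {1, 28, 31, 35} → COUNT(o.id)=4
  13: ids {4} → COUNT(o.id)=1

Kira | 3 ; Zane | 2 ; Omar | 2 ; Dana | 4 ; Sol | 1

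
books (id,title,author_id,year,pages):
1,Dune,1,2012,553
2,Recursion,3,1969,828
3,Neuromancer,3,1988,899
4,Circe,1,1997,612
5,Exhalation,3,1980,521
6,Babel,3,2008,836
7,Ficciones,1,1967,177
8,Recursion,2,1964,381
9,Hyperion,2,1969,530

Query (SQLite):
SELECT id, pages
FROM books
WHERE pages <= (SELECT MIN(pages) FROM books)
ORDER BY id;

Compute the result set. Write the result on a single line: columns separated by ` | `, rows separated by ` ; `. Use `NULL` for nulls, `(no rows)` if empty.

7 | 177

Scalar subquery: MIN(pages) over all books rows = 177.
Keep rows where pages <= that value.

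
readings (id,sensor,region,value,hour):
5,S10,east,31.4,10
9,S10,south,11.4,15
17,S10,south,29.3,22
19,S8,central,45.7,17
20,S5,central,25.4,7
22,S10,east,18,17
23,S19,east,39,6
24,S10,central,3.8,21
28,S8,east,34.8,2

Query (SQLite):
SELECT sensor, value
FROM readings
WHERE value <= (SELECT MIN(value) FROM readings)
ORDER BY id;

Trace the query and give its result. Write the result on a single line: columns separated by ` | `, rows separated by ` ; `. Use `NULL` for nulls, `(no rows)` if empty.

Scalar subquery: MIN(value) over all readings rows = 3.8.
Keep rows where value <= that value.

S10 | 3.8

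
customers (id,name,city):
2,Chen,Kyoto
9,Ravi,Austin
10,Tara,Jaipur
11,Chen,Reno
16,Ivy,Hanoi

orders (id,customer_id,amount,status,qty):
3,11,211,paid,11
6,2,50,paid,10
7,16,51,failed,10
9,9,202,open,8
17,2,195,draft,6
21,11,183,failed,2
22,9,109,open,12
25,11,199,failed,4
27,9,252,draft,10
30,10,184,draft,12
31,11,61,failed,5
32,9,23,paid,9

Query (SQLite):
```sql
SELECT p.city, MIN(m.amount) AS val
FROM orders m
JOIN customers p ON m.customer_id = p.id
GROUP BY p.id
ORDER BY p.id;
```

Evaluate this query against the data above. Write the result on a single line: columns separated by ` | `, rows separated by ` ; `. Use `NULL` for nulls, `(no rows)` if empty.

Kyoto | 50 ; Austin | 23 ; Jaipur | 184 ; Reno | 61 ; Hanoi | 51

Join each orders row to its customers via customer_id.
Group joined rows by customers.id; compute MIN(m.amount) per group.
  2: ids {6, 17} → MIN(m.amount)=50
  9: ids {9, 22, 27, 32} → MIN(m.amount)=23
  10: ids {30} → MIN(m.amount)=184
  11: ids {3, 21, 25, 31} → MIN(m.amount)=61
  16: ids {7} → MIN(m.amount)=51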